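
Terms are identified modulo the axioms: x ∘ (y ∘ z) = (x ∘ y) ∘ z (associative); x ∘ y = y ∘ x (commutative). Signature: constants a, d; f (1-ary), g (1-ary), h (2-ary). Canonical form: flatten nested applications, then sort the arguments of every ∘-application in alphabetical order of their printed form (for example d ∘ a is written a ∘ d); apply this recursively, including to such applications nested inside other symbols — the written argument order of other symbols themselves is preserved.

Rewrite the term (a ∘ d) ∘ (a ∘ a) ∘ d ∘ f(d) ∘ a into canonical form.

Flatten:  a ∘ d ∘ a ∘ a ∘ d ∘ f(d) ∘ a
Order the arguments:  a ∘ a ∘ a ∘ a ∘ d ∘ d ∘ f(d)

Answer: a ∘ a ∘ a ∘ a ∘ d ∘ d ∘ f(d)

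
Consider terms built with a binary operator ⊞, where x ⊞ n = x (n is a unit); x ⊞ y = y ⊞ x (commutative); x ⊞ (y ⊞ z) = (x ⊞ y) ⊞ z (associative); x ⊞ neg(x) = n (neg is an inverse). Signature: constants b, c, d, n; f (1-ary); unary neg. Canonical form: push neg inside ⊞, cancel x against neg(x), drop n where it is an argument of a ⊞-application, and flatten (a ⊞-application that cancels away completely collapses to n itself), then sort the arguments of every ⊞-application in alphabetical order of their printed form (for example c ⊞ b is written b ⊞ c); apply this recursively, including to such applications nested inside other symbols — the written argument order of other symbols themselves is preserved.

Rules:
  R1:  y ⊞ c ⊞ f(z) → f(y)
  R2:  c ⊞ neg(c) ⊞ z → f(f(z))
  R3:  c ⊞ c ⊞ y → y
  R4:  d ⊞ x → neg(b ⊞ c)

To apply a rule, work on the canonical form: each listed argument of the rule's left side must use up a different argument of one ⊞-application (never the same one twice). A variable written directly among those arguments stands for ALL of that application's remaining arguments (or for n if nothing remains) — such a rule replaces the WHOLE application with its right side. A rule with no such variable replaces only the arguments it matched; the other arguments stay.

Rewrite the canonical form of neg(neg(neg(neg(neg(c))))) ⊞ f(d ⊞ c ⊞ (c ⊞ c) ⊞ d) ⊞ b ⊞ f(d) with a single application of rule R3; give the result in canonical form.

Canonical form:  b ⊞ f(c ⊞ c ⊞ c ⊞ d ⊞ d) ⊞ f(d) ⊞ neg(c)
Apply R3:  consuming c, c;  y := c ⊞ d ⊞ d
Every leftover argument binds to the variable; the entire application is replaced.
Giving:  b ⊞ f(c ⊞ d ⊞ d) ⊞ f(d) ⊞ neg(c)

Answer: b ⊞ f(c ⊞ d ⊞ d) ⊞ f(d) ⊞ neg(c)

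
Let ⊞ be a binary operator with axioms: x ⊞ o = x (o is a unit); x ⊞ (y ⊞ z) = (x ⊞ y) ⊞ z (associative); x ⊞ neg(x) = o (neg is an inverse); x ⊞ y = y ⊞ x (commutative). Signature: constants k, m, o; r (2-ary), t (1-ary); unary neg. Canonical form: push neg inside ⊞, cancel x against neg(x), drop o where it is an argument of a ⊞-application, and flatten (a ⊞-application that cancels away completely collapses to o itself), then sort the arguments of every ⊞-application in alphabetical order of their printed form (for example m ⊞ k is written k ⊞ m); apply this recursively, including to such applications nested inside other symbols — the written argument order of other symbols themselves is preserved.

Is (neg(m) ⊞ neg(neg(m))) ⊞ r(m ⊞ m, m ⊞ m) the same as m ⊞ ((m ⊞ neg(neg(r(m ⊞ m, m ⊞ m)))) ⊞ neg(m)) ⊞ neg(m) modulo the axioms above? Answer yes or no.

Left:  (neg(m) ⊞ neg(neg(m))) ⊞ r(m ⊞ m, m ⊞ m)
  Push neg inside:  distribute neg over ⊞ and collapse double neg
  Inverses cancel:  m cancels
  Collect:  r(m ⊞ m, m ⊞ m)
Right:  m ⊞ ((m ⊞ neg(neg(r(m ⊞ m, m ⊞ m)))) ⊞ neg(m)) ⊞ neg(m)
  Push neg inside:  distribute neg over ⊞ and collapse double neg
  Cancel inverse pairs:  m cancels
  Collect:  r(m ⊞ m, m ⊞ m)

Answer: yes — both canonical forms are r(m ⊞ m, m ⊞ m)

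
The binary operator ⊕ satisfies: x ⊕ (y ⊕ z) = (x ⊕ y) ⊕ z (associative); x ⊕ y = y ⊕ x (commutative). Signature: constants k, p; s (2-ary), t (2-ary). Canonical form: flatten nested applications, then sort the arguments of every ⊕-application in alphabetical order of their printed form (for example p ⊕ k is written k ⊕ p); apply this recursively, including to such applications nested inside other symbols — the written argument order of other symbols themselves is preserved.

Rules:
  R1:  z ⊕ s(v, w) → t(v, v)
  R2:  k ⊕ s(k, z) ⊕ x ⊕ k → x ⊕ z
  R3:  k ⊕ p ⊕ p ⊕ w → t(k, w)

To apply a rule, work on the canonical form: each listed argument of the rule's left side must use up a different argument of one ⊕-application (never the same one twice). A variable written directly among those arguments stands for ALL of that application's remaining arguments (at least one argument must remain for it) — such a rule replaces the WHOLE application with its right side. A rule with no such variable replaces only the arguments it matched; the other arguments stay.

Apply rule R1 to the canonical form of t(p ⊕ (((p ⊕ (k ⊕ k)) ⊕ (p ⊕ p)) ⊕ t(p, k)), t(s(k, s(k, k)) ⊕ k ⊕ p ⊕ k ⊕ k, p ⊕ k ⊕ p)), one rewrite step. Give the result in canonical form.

Canonical form:  t(k ⊕ k ⊕ p ⊕ p ⊕ p ⊕ p ⊕ t(p, k), t(k ⊕ k ⊕ k ⊕ p ⊕ s(k, s(k, k)), k ⊕ p ⊕ p))
R1 matches:  uses s(k, s(k, k));  v := k, w := s(k, k), z := k ⊕ k ⊕ k ⊕ p
The extension variable absorbs all remaining arguments, so the whole application is rewritten.
Result:  t(k ⊕ k ⊕ p ⊕ p ⊕ p ⊕ p ⊕ t(p, k), t(t(k, k), k ⊕ p ⊕ p))

Answer: t(k ⊕ k ⊕ p ⊕ p ⊕ p ⊕ p ⊕ t(p, k), t(t(k, k), k ⊕ p ⊕ p))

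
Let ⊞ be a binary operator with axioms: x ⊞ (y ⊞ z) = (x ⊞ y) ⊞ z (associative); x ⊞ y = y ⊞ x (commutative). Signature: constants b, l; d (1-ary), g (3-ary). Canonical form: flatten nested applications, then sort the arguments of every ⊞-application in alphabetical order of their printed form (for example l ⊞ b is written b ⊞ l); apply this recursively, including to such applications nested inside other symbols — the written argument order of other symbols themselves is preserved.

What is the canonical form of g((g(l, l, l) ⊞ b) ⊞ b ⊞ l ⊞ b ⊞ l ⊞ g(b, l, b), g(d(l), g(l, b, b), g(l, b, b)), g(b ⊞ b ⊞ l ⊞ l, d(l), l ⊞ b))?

Descend into:  (g(l, l, l) ⊞ b) ⊞ b ⊞ l ⊞ b ⊞ l ⊞ g(b, l, b)
Un-nest:  g(l, l, l) ⊞ b ⊞ b ⊞ l ⊞ b ⊞ l ⊞ g(b, l, b)
Sort:  b ⊞ b ⊞ b ⊞ g(b, l, b) ⊞ g(l, l, l) ⊞ l ⊞ l
Reassemble:  g(b ⊞ b ⊞ b ⊞ g(b, l, b) ⊞ g(l, l, l) ⊞ l ⊞ l, g(d(l), g(l, b, b), g(l, b, b)), g(b ⊞ b ⊞ l ⊞ l, d(l), b ⊞ l))

Answer: g(b ⊞ b ⊞ b ⊞ g(b, l, b) ⊞ g(l, l, l) ⊞ l ⊞ l, g(d(l), g(l, b, b), g(l, b, b)), g(b ⊞ b ⊞ l ⊞ l, d(l), b ⊞ l))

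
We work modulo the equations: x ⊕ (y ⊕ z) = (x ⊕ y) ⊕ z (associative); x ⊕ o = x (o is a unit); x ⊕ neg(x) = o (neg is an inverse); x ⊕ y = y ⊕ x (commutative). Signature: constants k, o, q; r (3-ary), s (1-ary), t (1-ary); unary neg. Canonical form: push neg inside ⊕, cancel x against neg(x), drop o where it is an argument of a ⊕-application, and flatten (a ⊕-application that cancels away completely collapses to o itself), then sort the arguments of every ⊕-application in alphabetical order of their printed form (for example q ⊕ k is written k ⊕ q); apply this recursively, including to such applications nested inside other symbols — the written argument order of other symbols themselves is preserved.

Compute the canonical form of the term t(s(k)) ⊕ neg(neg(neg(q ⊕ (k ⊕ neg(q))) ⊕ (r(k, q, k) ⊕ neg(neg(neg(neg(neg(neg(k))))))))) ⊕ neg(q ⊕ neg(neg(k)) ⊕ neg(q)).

Push neg inside:  distribute neg over ⊕ and collapse double neg
Cancel:  q cancels
Collect terms:  t(s(k)) ⊕ neg(k) ⊕ r(k, q, k)
Sort arguments:  neg(k) ⊕ r(k, q, k) ⊕ t(s(k))

Answer: neg(k) ⊕ r(k, q, k) ⊕ t(s(k))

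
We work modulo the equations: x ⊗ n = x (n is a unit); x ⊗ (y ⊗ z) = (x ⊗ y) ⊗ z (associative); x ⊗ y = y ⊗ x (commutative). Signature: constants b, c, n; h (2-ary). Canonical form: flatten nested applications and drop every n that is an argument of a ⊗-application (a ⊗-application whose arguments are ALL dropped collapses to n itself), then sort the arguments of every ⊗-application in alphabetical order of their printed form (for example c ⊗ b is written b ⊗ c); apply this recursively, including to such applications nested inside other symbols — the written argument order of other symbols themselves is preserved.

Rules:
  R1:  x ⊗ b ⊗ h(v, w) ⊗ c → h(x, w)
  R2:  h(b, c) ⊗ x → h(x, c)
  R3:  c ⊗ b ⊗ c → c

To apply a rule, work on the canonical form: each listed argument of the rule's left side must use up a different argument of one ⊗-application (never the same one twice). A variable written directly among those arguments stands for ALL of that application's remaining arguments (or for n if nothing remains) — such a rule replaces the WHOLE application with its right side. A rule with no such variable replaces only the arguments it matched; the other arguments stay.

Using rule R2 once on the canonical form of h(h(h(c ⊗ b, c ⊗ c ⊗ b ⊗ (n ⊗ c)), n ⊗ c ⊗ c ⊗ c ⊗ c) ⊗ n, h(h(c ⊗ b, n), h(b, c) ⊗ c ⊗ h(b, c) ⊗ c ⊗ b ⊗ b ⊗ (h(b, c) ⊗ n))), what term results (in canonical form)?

Canonical form:  h(h(h(b ⊗ c, b ⊗ c ⊗ c ⊗ c), c ⊗ c ⊗ c ⊗ c), h(h(b ⊗ c, n), b ⊗ b ⊗ c ⊗ c ⊗ h(b, c) ⊗ h(b, c) ⊗ h(b, c)))
R2 matches:  uses h(b, c);  x := b ⊗ b ⊗ c ⊗ c ⊗ h(b, c) ⊗ h(b, c)
Every leftover argument binds to the variable; the entire application is replaced.
Result:  h(h(h(b ⊗ c, b ⊗ c ⊗ c ⊗ c), c ⊗ c ⊗ c ⊗ c), h(h(b ⊗ c, n), h(b ⊗ b ⊗ c ⊗ c ⊗ h(b, c) ⊗ h(b, c), c)))

Answer: h(h(h(b ⊗ c, b ⊗ c ⊗ c ⊗ c), c ⊗ c ⊗ c ⊗ c), h(h(b ⊗ c, n), h(b ⊗ b ⊗ c ⊗ c ⊗ h(b, c) ⊗ h(b, c), c)))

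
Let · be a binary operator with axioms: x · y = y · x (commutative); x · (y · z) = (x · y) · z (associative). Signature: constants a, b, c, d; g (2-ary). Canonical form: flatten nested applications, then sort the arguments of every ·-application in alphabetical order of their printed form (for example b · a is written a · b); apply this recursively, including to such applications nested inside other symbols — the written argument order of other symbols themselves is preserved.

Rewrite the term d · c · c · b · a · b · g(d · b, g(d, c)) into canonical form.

Inside:  g(d · b, g(d, c))  →  g(b · d, g(d, c))
Order the arguments:  a · b · b · c · c · d · g(b · d, g(d, c))

Answer: a · b · b · c · c · d · g(b · d, g(d, c))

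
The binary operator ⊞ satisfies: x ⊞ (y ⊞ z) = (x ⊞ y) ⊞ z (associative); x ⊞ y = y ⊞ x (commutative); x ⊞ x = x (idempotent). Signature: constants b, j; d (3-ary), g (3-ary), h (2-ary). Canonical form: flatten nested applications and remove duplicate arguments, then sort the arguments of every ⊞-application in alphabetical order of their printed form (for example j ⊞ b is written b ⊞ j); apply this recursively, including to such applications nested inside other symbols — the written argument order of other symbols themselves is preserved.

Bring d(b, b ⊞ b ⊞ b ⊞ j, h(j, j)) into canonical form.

Answer: d(b, b ⊞ j, h(j, j))

Derivation:
Work inside:  b ⊞ b ⊞ b ⊞ j
Deduplicate:  drop duplicate b, b
Sort arguments:  b ⊞ j
Put back:  d(b, b ⊞ j, h(j, j))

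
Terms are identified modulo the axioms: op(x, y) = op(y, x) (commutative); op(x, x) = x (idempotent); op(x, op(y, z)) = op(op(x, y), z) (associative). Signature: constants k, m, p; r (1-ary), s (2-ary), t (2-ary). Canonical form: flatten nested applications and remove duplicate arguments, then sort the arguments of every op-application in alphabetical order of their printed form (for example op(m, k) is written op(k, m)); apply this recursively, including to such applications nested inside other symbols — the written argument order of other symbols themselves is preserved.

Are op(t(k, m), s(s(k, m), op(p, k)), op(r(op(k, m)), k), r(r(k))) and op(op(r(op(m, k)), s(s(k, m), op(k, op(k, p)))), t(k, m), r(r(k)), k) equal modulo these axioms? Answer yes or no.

Answer: yes — both canonical forms are op(k, r(op(k, m)), r(r(k)), s(s(k, m), op(k, p)), t(k, m))

Derivation:
Left:  op(t(k, m), s(s(k, m), op(p, k)), op(r(op(k, m)), k), r(r(k)))
  Merge nested applications:  op(t(k, m), s(s(k, m), op(p, k)), r(op(k, m)), k, r(r(k)))
  Simplify inside:  s(s(k, m), op(p, k))  →  s(s(k, m), op(k, p))
  Order the arguments:  op(k, r(op(k, m)), r(r(k)), s(s(k, m), op(k, p)), t(k, m))
Right:  op(op(r(op(m, k)), s(s(k, m), op(k, op(k, p)))), t(k, m), r(r(k)), k)
  Merge nested applications:  op(r(op(m, k)), s(s(k, m), op(k, op(k, p))), t(k, m), r(r(k)), k)
  Canonicalize subterm:  r(op(m, k))  →  r(op(k, m))
  Simplify inside:  s(s(k, m), op(k, op(k, p)))  →  s(s(k, m), op(k, p))
  Sort:  op(k, r(op(k, m)), r(r(k)), s(s(k, m), op(k, p)), t(k, m))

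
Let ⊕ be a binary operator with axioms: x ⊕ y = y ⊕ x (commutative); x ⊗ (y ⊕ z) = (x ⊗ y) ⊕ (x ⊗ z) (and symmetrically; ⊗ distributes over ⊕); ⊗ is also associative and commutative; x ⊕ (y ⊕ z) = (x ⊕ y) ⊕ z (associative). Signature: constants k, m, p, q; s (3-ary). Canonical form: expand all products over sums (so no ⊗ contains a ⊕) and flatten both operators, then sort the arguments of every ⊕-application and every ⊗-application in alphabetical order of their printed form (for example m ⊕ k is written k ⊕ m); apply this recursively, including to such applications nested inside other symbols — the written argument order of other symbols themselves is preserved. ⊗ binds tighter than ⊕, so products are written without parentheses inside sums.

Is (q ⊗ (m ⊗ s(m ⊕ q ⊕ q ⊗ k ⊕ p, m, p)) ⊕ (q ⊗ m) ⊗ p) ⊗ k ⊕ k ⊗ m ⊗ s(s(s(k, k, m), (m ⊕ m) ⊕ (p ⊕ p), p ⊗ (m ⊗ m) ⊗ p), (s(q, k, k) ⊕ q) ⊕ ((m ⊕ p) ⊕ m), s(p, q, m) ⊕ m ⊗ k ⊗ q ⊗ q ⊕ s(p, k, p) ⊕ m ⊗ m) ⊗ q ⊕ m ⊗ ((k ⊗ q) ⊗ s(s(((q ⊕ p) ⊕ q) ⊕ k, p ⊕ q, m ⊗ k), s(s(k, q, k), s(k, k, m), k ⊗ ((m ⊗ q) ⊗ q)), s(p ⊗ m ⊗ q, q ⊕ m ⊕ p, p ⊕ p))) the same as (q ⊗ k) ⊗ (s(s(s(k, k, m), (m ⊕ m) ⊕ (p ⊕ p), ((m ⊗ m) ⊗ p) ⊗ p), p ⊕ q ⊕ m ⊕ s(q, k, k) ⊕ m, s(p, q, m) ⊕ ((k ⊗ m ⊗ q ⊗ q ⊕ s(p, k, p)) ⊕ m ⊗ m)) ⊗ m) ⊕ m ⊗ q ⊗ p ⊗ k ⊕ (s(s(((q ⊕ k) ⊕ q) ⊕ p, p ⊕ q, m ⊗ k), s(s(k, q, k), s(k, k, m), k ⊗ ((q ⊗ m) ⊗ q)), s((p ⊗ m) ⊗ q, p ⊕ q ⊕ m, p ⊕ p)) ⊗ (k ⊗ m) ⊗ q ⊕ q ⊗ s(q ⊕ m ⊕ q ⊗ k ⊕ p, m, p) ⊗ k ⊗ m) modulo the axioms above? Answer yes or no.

Left:  (q ⊗ (m ⊗ s(m ⊕ q ⊕ q ⊗ k ⊕ p, m, p)) ⊕ (q ⊗ m) ⊗ p) ⊗ k ⊕ k ⊗ m ⊗ s(s(s(k, k, m), (m ⊕ m) ⊕ (p ⊕ p), p ⊗ (m ⊗ m) ⊗ p), (s(q, k, k) ⊕ q) ⊕ ((m ⊕ p) ⊕ m), s(p, q, m) ⊕ m ⊗ k ⊗ q ⊗ q ⊕ s(p, k, p) ⊕ m ⊗ m) ⊗ q ⊕ m ⊗ ((k ⊗ q) ⊗ s(s(((q ⊕ p) ⊕ q) ⊕ k, p ⊕ q, m ⊗ k), s(s(k, q, k), s(k, k, m), k ⊗ ((m ⊗ q) ⊗ q)), s(p ⊗ m ⊗ q, q ⊕ m ⊕ p, p ⊕ p)))
  Distribute:  k ⊗ m ⊗ q ⊗ s(k ⊗ q ⊕ m ⊕ p ⊕ q, m, p) ⊕ k ⊗ m ⊗ p ⊗ q ⊕ k ⊗ m ⊗ q ⊗ s(s(s(k, k, m), m ⊕ m ⊕ p ⊕ p, m ⊗ m ⊗ p ⊗ p), m ⊕ m ⊕ p ⊕ q ⊕ s(q, k, k), k ⊗ m ⊗ q ⊗ q ⊕ m ⊗ m ⊕ s(p, k, p) ⊕ s(p, q, m)) ⊕ k ⊗ m ⊗ q ⊗ s(s(k ⊕ p ⊕ q ⊕ q, p ⊕ q, k ⊗ m), s(s(k, q, k), s(k, k, m), k ⊗ m ⊗ q ⊗ q), s(m ⊗ p ⊗ q, m ⊕ p ⊕ q, p ⊕ p))
  Sort arguments:  k ⊗ m ⊗ p ⊗ q ⊕ k ⊗ m ⊗ q ⊗ s(k ⊗ q ⊕ m ⊕ p ⊕ q, m, p) ⊕ k ⊗ m ⊗ q ⊗ s(s(k ⊕ p ⊕ q ⊕ q, p ⊕ q, k ⊗ m), s(s(k, q, k), s(k, k, m), k ⊗ m ⊗ q ⊗ q), s(m ⊗ p ⊗ q, m ⊕ p ⊕ q, p ⊕ p)) ⊕ k ⊗ m ⊗ q ⊗ s(s(s(k, k, m), m ⊕ m ⊕ p ⊕ p, m ⊗ m ⊗ p ⊗ p), m ⊕ m ⊕ p ⊕ q ⊕ s(q, k, k), k ⊗ m ⊗ q ⊗ q ⊕ m ⊗ m ⊕ s(p, k, p) ⊕ s(p, q, m))
Right:  (q ⊗ k) ⊗ (s(s(s(k, k, m), (m ⊕ m) ⊕ (p ⊕ p), ((m ⊗ m) ⊗ p) ⊗ p), p ⊕ q ⊕ m ⊕ s(q, k, k) ⊕ m, s(p, q, m) ⊕ ((k ⊗ m ⊗ q ⊗ q ⊕ s(p, k, p)) ⊕ m ⊗ m)) ⊗ m) ⊕ m ⊗ q ⊗ p ⊗ k ⊕ (s(s(((q ⊕ k) ⊕ q) ⊕ p, p ⊕ q, m ⊗ k), s(s(k, q, k), s(k, k, m), k ⊗ ((q ⊗ m) ⊗ q)), s((p ⊗ m) ⊗ q, p ⊕ q ⊕ m, p ⊕ p)) ⊗ (k ⊗ m) ⊗ q ⊕ q ⊗ s(q ⊕ m ⊕ q ⊗ k ⊕ p, m, p) ⊗ k ⊗ m)
  Merge nested applications:  k ⊗ m ⊗ q ⊗ s(s(s(k, k, m), m ⊕ m ⊕ p ⊕ p, m ⊗ m ⊗ p ⊗ p), m ⊕ m ⊕ p ⊕ q ⊕ s(q, k, k), k ⊗ m ⊗ q ⊗ q ⊕ m ⊗ m ⊕ s(p, k, p) ⊕ s(p, q, m)) ⊕ k ⊗ m ⊗ p ⊗ q ⊕ k ⊗ m ⊗ q ⊗ s(s(k ⊕ p ⊕ q ⊕ q, p ⊕ q, k ⊗ m), s(s(k, q, k), s(k, k, m), k ⊗ m ⊗ q ⊗ q), s(m ⊗ p ⊗ q, m ⊕ p ⊕ q, p ⊕ p)) ⊕ k ⊗ m ⊗ q ⊗ s(k ⊗ q ⊕ m ⊕ p ⊕ q, m, p)
  Sort arguments:  k ⊗ m ⊗ p ⊗ q ⊕ k ⊗ m ⊗ q ⊗ s(k ⊗ q ⊕ m ⊕ p ⊕ q, m, p) ⊕ k ⊗ m ⊗ q ⊗ s(s(k ⊕ p ⊕ q ⊕ q, p ⊕ q, k ⊗ m), s(s(k, q, k), s(k, k, m), k ⊗ m ⊗ q ⊗ q), s(m ⊗ p ⊗ q, m ⊕ p ⊕ q, p ⊕ p)) ⊕ k ⊗ m ⊗ q ⊗ s(s(s(k, k, m), m ⊕ m ⊕ p ⊕ p, m ⊗ m ⊗ p ⊗ p), m ⊕ m ⊕ p ⊕ q ⊕ s(q, k, k), k ⊗ m ⊗ q ⊗ q ⊕ m ⊗ m ⊕ s(p, k, p) ⊕ s(p, q, m))

Answer: yes — both canonical forms are k ⊗ m ⊗ p ⊗ q ⊕ k ⊗ m ⊗ q ⊗ s(k ⊗ q ⊕ m ⊕ p ⊕ q, m, p) ⊕ k ⊗ m ⊗ q ⊗ s(s(k ⊕ p ⊕ q ⊕ q, p ⊕ q, k ⊗ m), s(s(k, q, k), s(k, k, m), k ⊗ m ⊗ q ⊗ q), s(m ⊗ p ⊗ q, m ⊕ p ⊕ q, p ⊕ p)) ⊕ k ⊗ m ⊗ q ⊗ s(s(s(k, k, m), m ⊕ m ⊕ p ⊕ p, m ⊗ m ⊗ p ⊗ p), m ⊕ m ⊕ p ⊕ q ⊕ s(q, k, k), k ⊗ m ⊗ q ⊗ q ⊕ m ⊗ m ⊕ s(p, k, p) ⊕ s(p, q, m))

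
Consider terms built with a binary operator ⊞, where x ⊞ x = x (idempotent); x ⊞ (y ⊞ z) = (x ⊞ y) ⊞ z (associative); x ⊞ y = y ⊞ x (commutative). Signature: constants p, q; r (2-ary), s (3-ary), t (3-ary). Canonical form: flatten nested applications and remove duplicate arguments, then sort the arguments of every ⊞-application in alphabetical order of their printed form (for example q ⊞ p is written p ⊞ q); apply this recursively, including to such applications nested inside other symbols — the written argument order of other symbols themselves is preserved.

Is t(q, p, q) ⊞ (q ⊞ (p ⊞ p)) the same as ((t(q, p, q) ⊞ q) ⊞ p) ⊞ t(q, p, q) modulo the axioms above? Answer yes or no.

Answer: yes — both canonical forms are p ⊞ q ⊞ t(q, p, q)

Derivation:
Left:  t(q, p, q) ⊞ (q ⊞ (p ⊞ p))
  Un-nest:  t(q, p, q) ⊞ q ⊞ p ⊞ p
  Idempotence:  drop duplicate p
  Sort arguments:  p ⊞ q ⊞ t(q, p, q)
Right:  ((t(q, p, q) ⊞ q) ⊞ p) ⊞ t(q, p, q)
  Merge nested applications:  t(q, p, q) ⊞ q ⊞ p ⊞ t(q, p, q)
  Deduplicate:  drop duplicate t(q, p, q)
  Sort arguments:  p ⊞ q ⊞ t(q, p, q)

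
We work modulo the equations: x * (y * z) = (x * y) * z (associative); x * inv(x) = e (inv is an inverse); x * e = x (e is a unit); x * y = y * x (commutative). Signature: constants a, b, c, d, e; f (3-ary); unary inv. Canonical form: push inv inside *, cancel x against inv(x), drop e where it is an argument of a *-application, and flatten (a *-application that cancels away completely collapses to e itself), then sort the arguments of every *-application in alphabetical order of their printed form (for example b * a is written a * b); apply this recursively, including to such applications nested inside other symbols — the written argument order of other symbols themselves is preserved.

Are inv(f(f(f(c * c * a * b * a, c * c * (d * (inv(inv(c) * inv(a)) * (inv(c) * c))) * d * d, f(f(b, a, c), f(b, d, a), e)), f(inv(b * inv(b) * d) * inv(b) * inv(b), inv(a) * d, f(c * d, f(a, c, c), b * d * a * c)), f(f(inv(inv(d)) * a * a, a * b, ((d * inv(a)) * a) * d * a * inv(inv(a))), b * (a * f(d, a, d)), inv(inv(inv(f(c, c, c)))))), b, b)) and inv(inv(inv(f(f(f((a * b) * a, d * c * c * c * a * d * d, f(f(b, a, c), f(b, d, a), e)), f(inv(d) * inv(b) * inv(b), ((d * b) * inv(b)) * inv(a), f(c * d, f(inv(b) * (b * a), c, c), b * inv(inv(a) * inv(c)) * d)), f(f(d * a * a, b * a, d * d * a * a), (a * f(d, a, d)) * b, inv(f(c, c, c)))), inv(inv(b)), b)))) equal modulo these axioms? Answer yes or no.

Left:  inv(f(f(f(c * c * a * b * a, c * c * (d * (inv(inv(c) * inv(a)) * (inv(c) * c))) * d * d, f(f(b, a, c), f(b, d, a), e)), f(inv(b * inv(b) * d) * inv(b) * inv(b), inv(a) * d, f(c * d, f(a, c, c), b * d * a * c)), f(f(inv(inv(d)) * a * a, a * b, ((d * inv(a)) * a) * d * a * inv(inv(a))), b * (a * f(d, a, d)), inv(inv(inv(f(c, c, c)))))), b, b))
  Push inv inside:  distribute inv over * and collapse double inv
  Combine occurrences:  inv(f(f(f(a * a * b * c * c, a * c * c * c * d * d * d, f(f(b, a, c), f(b, d, a), e)), f(inv(b) * inv(b) * inv(d), d * inv(a), f(c * d, f(a, c, c), a * b * c * d)), f(f(a * a * d, a * b, a * a * d * d), a * b * f(d, a, d), inv(f(c, c, c)))), b, b))
Right:  inv(inv(inv(f(f(f((a * b) * a, d * c * c * c * a * d * d, f(f(b, a, c), f(b, d, a), e)), f(inv(d) * inv(b) * inv(b), ((d * b) * inv(b)) * inv(a), f(c * d, f(inv(b) * (b * a), c, c), b * inv(inv(a) * inv(c)) * d)), f(f(d * a * a, b * a, d * d * a * a), (a * f(d, a, d)) * b, inv(f(c, c, c)))), inv(inv(b)), b))))
  Push inv inside:  distribute inv over * and collapse double inv
  Collect:  inv(f(f(f(a * a * b, a * c * c * c * d * d * d, f(f(b, a, c), f(b, d, a), e)), f(inv(b) * inv(b) * inv(d), d * inv(a), f(c * d, f(a, c, c), a * b * c * d)), f(f(a * a * d, a * b, a * a * d * d), a * b * f(d, a, d), inv(f(c, c, c)))), b, b))

Answer: no — inv(f(f(f(a * a * b * c * c, a * c * c * c * d * d * d, f(f(b, a, c), f(b, d, a), e)), f(inv(b) * inv(b) * inv(d), d * inv(a), f(c * d, f(a, c, c), a * b * c * d)), f(f(a * a * d, a * b, a * a * d * d), a * b * f(d, a, d), inv(f(c, c, c)))), b, b)) vs inv(f(f(f(a * a * b, a * c * c * c * d * d * d, f(f(b, a, c), f(b, d, a), e)), f(inv(b) * inv(b) * inv(d), d * inv(a), f(c * d, f(a, c, c), a * b * c * d)), f(f(a * a * d, a * b, a * a * d * d), a * b * f(d, a, d), inv(f(c, c, c)))), b, b))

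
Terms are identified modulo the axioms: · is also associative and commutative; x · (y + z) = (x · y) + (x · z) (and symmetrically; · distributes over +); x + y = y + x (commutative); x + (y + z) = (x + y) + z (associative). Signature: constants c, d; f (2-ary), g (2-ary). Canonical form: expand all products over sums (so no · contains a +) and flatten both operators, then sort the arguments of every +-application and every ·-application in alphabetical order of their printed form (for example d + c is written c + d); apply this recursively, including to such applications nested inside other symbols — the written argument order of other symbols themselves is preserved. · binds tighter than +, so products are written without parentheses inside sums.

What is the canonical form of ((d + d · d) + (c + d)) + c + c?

Un-nest:  d + d · d + c + d + c + c
Order the arguments:  c + c + c + d + d + d · d

Answer: c + c + c + d + d + d · d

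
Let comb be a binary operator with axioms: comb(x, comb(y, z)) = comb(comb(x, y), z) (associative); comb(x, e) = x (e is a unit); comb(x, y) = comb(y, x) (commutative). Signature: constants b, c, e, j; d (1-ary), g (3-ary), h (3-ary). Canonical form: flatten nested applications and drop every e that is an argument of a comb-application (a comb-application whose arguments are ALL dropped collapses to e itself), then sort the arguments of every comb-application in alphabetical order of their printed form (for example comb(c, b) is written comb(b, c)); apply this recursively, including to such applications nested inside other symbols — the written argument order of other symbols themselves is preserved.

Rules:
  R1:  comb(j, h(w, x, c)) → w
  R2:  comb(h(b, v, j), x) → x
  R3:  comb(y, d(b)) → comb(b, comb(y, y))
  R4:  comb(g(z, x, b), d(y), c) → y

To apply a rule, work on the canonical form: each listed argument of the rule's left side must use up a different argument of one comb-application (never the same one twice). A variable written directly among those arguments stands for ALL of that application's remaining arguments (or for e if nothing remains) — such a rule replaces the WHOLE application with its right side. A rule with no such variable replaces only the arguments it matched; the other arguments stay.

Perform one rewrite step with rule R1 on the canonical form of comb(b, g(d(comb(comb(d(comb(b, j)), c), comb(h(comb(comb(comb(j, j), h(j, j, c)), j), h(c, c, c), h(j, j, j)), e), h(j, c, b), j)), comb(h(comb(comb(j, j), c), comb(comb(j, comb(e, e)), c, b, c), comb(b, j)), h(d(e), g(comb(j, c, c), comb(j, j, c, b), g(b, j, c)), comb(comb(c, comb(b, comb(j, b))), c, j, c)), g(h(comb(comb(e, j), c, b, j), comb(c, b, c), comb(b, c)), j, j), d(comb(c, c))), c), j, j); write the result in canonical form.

Answer: comb(b, g(d(comb(c, d(comb(b, j)), h(comb(j, j, j), h(c, c, c), h(j, j, j)), h(j, c, b), j)), comb(d(comb(c, c)), g(h(comb(b, c, j, j), comb(b, c, c), comb(b, c)), j, j), h(comb(c, j, j), comb(b, c, c, j), comb(b, j)), h(d(e), g(comb(c, c, j), comb(b, c, j, j), g(b, j, c)), comb(b, b, c, c, c, j, j))), c), j, j)

Derivation:
Canonical form:  comb(b, g(d(comb(c, d(comb(b, j)), h(comb(h(j, j, c), j, j, j), h(c, c, c), h(j, j, j)), h(j, c, b), j)), comb(d(comb(c, c)), g(h(comb(b, c, j, j), comb(b, c, c), comb(b, c)), j, j), h(comb(c, j, j), comb(b, c, c, j), comb(b, j)), h(d(e), g(comb(c, c, j), comb(b, c, j, j), g(b, j, c)), comb(b, b, c, c, c, j, j))), c), j, j)
Apply R1:  consuming h(j, j, c), j;  w := j, x := j
Result:  comb(b, g(d(comb(c, d(comb(b, j)), h(comb(j, j, j), h(c, c, c), h(j, j, j)), h(j, c, b), j)), comb(d(comb(c, c)), g(h(comb(b, c, j, j), comb(b, c, c), comb(b, c)), j, j), h(comb(c, j, j), comb(b, c, c, j), comb(b, j)), h(d(e), g(comb(c, c, j), comb(b, c, j, j), g(b, j, c)), comb(b, b, c, c, c, j, j))), c), j, j)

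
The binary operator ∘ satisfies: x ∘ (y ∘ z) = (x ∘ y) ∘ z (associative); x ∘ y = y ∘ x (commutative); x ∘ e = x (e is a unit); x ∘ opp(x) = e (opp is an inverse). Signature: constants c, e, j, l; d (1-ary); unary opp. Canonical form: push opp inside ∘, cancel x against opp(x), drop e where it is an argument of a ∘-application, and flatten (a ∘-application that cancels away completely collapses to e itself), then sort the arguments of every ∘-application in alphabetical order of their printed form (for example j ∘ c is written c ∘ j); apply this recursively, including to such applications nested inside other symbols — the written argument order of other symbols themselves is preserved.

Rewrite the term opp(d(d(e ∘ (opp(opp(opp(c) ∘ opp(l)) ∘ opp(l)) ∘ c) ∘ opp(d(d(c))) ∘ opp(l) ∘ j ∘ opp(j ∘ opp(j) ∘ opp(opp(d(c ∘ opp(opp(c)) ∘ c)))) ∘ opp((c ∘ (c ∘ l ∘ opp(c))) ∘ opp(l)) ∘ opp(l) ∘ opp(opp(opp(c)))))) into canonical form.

Answer: opp(d(d(j ∘ opp(c) ∘ opp(c) ∘ opp(d(c ∘ c ∘ c)) ∘ opp(d(d(c))) ∘ opp(l) ∘ opp(l))))

Derivation:
Push opp inside:  distribute opp over ∘ and collapse double opp
Collect terms:  opp(d(d(j ∘ opp(c) ∘ opp(c) ∘ opp(d(c ∘ c ∘ c)) ∘ opp(d(d(c))) ∘ opp(l) ∘ opp(l))))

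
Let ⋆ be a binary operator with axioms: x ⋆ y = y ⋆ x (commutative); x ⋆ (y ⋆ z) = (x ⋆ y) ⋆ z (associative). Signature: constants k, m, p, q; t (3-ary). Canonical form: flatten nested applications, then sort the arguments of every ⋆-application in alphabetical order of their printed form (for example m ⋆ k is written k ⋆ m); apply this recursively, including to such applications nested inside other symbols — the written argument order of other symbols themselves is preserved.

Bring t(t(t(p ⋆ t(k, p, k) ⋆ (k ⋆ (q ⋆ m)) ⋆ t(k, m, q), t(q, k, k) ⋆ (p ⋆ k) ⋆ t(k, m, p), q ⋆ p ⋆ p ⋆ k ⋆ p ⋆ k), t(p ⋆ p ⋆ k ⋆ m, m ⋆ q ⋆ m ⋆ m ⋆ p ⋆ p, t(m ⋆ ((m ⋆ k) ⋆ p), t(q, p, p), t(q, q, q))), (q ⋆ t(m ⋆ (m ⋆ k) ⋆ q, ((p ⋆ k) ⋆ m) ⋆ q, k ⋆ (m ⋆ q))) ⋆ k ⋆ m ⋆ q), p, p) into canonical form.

Descend into:  (q ⋆ t(m ⋆ (m ⋆ k) ⋆ q, ((p ⋆ k) ⋆ m) ⋆ q, k ⋆ (m ⋆ q))) ⋆ k ⋆ m ⋆ q
Flatten:  q ⋆ t(m ⋆ (m ⋆ k) ⋆ q, ((p ⋆ k) ⋆ m) ⋆ q, k ⋆ (m ⋆ q)) ⋆ k ⋆ m ⋆ q
Simplify inside:  t(m ⋆ (m ⋆ k) ⋆ q, ((p ⋆ k) ⋆ m) ⋆ q, k ⋆ (m ⋆ q))  →  t(k ⋆ m ⋆ m ⋆ q, k ⋆ m ⋆ p ⋆ q, k ⋆ m ⋆ q)
Sort:  k ⋆ m ⋆ q ⋆ q ⋆ t(k ⋆ m ⋆ m ⋆ q, k ⋆ m ⋆ p ⋆ q, k ⋆ m ⋆ q)
Rebuild:  t(t(t(k ⋆ m ⋆ p ⋆ q ⋆ t(k, m, q) ⋆ t(k, p, k), k ⋆ p ⋆ t(k, m, p) ⋆ t(q, k, k), k ⋆ k ⋆ p ⋆ p ⋆ p ⋆ q), t(k ⋆ m ⋆ p ⋆ p, m ⋆ m ⋆ m ⋆ p ⋆ p ⋆ q, t(k ⋆ m ⋆ m ⋆ p, t(q, p, p), t(q, q, q))), k ⋆ m ⋆ q ⋆ q ⋆ t(k ⋆ m ⋆ m ⋆ q, k ⋆ m ⋆ p ⋆ q, k ⋆ m ⋆ q)), p, p)

Answer: t(t(t(k ⋆ m ⋆ p ⋆ q ⋆ t(k, m, q) ⋆ t(k, p, k), k ⋆ p ⋆ t(k, m, p) ⋆ t(q, k, k), k ⋆ k ⋆ p ⋆ p ⋆ p ⋆ q), t(k ⋆ m ⋆ p ⋆ p, m ⋆ m ⋆ m ⋆ p ⋆ p ⋆ q, t(k ⋆ m ⋆ m ⋆ p, t(q, p, p), t(q, q, q))), k ⋆ m ⋆ q ⋆ q ⋆ t(k ⋆ m ⋆ m ⋆ q, k ⋆ m ⋆ p ⋆ q, k ⋆ m ⋆ q)), p, p)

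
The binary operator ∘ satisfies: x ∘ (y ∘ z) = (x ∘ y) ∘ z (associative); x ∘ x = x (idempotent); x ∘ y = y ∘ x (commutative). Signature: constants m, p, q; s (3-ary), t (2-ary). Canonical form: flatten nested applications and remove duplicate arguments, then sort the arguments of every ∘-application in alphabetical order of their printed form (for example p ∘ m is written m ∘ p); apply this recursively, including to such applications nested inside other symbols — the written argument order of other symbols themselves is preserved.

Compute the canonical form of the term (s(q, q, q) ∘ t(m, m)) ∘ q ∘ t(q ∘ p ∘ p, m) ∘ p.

Merge nested applications:  s(q, q, q) ∘ t(m, m) ∘ q ∘ t(q ∘ p ∘ p, m) ∘ p
Inside:  t(q ∘ p ∘ p, m)  →  t(p ∘ q, m)
Sort arguments:  p ∘ q ∘ s(q, q, q) ∘ t(m, m) ∘ t(p ∘ q, m)

Answer: p ∘ q ∘ s(q, q, q) ∘ t(m, m) ∘ t(p ∘ q, m)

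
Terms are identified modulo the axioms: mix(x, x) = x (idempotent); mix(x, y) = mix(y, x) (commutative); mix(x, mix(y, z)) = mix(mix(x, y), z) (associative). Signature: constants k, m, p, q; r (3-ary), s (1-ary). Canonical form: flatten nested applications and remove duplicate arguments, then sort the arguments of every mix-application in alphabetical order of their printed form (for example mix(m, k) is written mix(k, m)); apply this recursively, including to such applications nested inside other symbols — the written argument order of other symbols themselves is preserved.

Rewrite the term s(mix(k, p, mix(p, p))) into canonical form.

Answer: s(mix(k, p))

Derivation:
Focus inside:  mix(k, p, mix(p, p))
Un-nest:  mix(k, p, p, p)
Idempotence:  drop duplicate p, p
Sort arguments:  mix(k, p)
Rebuild:  s(mix(k, p))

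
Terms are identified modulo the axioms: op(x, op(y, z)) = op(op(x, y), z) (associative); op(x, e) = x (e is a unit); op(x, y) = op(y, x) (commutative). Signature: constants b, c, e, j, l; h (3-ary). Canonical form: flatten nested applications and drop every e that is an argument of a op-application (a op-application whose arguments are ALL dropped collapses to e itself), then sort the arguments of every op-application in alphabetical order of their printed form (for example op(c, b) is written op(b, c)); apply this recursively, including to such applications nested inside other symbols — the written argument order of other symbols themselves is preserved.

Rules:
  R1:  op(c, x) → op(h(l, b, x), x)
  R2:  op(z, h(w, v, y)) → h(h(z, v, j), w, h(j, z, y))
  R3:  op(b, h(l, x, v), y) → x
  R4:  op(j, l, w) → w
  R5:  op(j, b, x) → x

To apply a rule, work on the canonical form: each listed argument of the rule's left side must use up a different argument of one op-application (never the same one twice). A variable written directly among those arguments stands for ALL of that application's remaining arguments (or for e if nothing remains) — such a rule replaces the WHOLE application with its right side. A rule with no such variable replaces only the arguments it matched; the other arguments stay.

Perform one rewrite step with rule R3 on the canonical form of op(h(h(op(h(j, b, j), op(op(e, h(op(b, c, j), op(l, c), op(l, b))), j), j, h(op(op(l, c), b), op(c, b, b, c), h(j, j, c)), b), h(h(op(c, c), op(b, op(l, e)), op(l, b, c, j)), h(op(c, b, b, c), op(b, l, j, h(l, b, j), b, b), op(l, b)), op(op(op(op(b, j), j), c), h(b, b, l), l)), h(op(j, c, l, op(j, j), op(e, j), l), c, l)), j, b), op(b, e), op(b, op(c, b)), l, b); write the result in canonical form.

Answer: op(b, b, b, b, c, h(h(op(b, h(j, b, j), h(op(b, c, j), op(c, l), op(b, l)), h(op(b, c, l), op(b, b, c, c), h(j, j, c)), j, j), h(h(op(c, c), op(b, l), op(b, c, j, l)), h(op(b, b, c, c), b, op(b, l)), op(b, c, h(b, b, l), j, j, l)), h(op(c, j, j, j, j, l, l), c, l)), j, b), l)

Derivation:
Canonical form:  op(b, b, b, b, c, h(h(op(b, h(j, b, j), h(op(b, c, j), op(c, l), op(b, l)), h(op(b, c, l), op(b, b, c, c), h(j, j, c)), j, j), h(h(op(c, c), op(b, l), op(b, c, j, l)), h(op(b, b, c, c), op(b, b, b, h(l, b, j), j, l), op(b, l)), op(b, c, h(b, b, l), j, j, l)), h(op(c, j, j, j, j, l, l), c, l)), j, b), l)
Apply R3:  consuming b, h(l, b, j);  v := j, x := b, y := op(b, b, j, l)
The variable takes the whole remainder — replace the entire application.
Giving:  op(b, b, b, b, c, h(h(op(b, h(j, b, j), h(op(b, c, j), op(c, l), op(b, l)), h(op(b, c, l), op(b, b, c, c), h(j, j, c)), j, j), h(h(op(c, c), op(b, l), op(b, c, j, l)), h(op(b, b, c, c), b, op(b, l)), op(b, c, h(b, b, l), j, j, l)), h(op(c, j, j, j, j, l, l), c, l)), j, b), l)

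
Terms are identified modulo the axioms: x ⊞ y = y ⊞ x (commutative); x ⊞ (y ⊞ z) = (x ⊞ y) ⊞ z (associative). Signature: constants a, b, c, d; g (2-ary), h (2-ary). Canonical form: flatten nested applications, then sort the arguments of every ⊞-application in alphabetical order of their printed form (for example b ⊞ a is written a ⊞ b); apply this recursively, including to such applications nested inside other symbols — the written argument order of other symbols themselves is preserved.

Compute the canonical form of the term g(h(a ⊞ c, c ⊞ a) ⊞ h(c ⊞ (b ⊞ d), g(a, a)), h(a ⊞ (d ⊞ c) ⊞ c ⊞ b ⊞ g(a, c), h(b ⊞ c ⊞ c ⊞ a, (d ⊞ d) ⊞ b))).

Answer: g(h(a ⊞ c, a ⊞ c) ⊞ h(b ⊞ c ⊞ d, g(a, a)), h(a ⊞ b ⊞ c ⊞ c ⊞ d ⊞ g(a, c), h(a ⊞ b ⊞ c ⊞ c, b ⊞ d ⊞ d)))

Derivation:
Focus inside:  h(a ⊞ c, c ⊞ a) ⊞ h(c ⊞ (b ⊞ d), g(a, a))
Canonicalize subterm:  h(a ⊞ c, c ⊞ a)  →  h(a ⊞ c, a ⊞ c)
Inside:  h(c ⊞ (b ⊞ d), g(a, a))  →  h(b ⊞ c ⊞ d, g(a, a))
Order the arguments:  h(a ⊞ c, a ⊞ c) ⊞ h(b ⊞ c ⊞ d, g(a, a))
Put back:  g(h(a ⊞ c, a ⊞ c) ⊞ h(b ⊞ c ⊞ d, g(a, a)), h(a ⊞ b ⊞ c ⊞ c ⊞ d ⊞ g(a, c), h(a ⊞ b ⊞ c ⊞ c, b ⊞ d ⊞ d)))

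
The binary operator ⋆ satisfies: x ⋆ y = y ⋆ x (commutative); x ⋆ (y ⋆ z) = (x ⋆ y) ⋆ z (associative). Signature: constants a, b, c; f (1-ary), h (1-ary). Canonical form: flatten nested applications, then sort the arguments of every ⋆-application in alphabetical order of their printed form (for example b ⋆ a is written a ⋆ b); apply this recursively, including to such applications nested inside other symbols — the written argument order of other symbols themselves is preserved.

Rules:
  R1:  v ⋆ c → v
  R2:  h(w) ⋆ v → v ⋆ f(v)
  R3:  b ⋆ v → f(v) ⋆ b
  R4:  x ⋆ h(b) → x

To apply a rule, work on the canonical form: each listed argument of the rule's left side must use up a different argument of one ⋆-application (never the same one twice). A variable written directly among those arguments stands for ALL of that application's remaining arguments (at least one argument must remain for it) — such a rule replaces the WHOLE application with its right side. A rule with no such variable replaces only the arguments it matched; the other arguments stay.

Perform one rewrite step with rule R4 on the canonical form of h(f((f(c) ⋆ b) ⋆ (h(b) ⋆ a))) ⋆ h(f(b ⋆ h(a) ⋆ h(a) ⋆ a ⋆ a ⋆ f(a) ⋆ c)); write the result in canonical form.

Answer: h(f(a ⋆ a ⋆ b ⋆ c ⋆ f(a) ⋆ h(a) ⋆ h(a))) ⋆ h(f(a ⋆ b ⋆ f(c)))

Derivation:
Canonical form:  h(f(a ⋆ a ⋆ b ⋆ c ⋆ f(a) ⋆ h(a) ⋆ h(a))) ⋆ h(f(a ⋆ b ⋆ f(c) ⋆ h(b)))
Match R4:  consume h(b);  x := a ⋆ b ⋆ f(c)
The extension variable absorbs all remaining arguments, so the whole application is rewritten.
Result:  h(f(a ⋆ a ⋆ b ⋆ c ⋆ f(a) ⋆ h(a) ⋆ h(a))) ⋆ h(f(a ⋆ b ⋆ f(c)))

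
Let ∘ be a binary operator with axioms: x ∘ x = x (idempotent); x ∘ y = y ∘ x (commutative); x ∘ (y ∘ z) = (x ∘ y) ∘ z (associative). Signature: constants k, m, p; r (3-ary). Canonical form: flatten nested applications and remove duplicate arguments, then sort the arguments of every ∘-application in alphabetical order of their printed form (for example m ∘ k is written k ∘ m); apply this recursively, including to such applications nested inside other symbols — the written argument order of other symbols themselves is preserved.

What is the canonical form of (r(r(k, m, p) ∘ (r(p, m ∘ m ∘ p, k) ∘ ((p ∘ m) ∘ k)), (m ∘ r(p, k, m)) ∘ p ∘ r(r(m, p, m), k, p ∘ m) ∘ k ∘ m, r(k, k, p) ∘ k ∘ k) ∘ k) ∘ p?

Answer: k ∘ p ∘ r(k ∘ m ∘ p ∘ r(k, m, p) ∘ r(p, m ∘ p, k), k ∘ m ∘ p ∘ r(p, k, m) ∘ r(r(m, p, m), k, m ∘ p), k ∘ r(k, k, p))

Derivation:
Flatten:  r(r(k, m, p) ∘ (r(p, m ∘ m ∘ p, k) ∘ ((p ∘ m) ∘ k)), (m ∘ r(p, k, m)) ∘ p ∘ r(r(m, p, m), k, p ∘ m) ∘ k ∘ m, r(k, k, p) ∘ k ∘ k) ∘ k ∘ p
Canonicalize subterm:  r(r(k, m, p) ∘ (r(p, m ∘ m ∘ p, k) ∘ ((p ∘ m) ∘ k)), (m ∘ r(p, k, m)) ∘ p ∘ r(r(m, p, m), k, p ∘ m) ∘ k ∘ m, r(k, k, p) ∘ k ∘ k)  →  r(k ∘ m ∘ p ∘ r(k, m, p) ∘ r(p, m ∘ p, k), k ∘ m ∘ p ∘ r(p, k, m) ∘ r(r(m, p, m), k, m ∘ p), k ∘ r(k, k, p))
Sort arguments:  k ∘ p ∘ r(k ∘ m ∘ p ∘ r(k, m, p) ∘ r(p, m ∘ p, k), k ∘ m ∘ p ∘ r(p, k, m) ∘ r(r(m, p, m), k, m ∘ p), k ∘ r(k, k, p))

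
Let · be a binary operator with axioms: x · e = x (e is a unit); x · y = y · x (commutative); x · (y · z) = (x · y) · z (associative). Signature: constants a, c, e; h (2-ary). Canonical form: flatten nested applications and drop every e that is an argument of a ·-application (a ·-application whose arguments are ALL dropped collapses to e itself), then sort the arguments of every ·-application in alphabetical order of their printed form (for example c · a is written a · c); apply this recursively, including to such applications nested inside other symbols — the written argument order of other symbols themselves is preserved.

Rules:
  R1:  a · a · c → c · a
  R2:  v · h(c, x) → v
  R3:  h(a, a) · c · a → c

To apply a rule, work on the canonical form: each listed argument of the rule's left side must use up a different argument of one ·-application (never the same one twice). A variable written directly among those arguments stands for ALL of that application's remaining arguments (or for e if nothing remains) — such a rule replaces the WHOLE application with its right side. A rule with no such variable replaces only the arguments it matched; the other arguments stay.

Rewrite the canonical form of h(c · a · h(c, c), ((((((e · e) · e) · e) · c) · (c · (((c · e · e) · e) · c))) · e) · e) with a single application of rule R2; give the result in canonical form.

Canonical form:  h(a · c · h(c, c), c · c · c · c)
Match R2:  consume h(c, c);  v := a · c, x := c
Every leftover argument binds to the variable; the entire application is replaced.
Result:  h(a · c, c · c · c · c)

Answer: h(a · c, c · c · c · c)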